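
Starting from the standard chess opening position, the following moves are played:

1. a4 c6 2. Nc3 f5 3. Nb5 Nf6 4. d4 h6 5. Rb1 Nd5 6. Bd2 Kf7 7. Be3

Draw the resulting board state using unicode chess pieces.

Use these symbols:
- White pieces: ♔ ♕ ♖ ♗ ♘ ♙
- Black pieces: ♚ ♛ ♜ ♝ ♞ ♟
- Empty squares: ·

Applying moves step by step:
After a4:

♜ ♞ ♝ ♛ ♚ ♝ ♞ ♜
♟ ♟ ♟ ♟ ♟ ♟ ♟ ♟
· · · · · · · ·
· · · · · · · ·
♙ · · · · · · ·
· · · · · · · ·
· ♙ ♙ ♙ ♙ ♙ ♙ ♙
♖ ♘ ♗ ♕ ♔ ♗ ♘ ♖


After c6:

♜ ♞ ♝ ♛ ♚ ♝ ♞ ♜
♟ ♟ · ♟ ♟ ♟ ♟ ♟
· · ♟ · · · · ·
· · · · · · · ·
♙ · · · · · · ·
· · · · · · · ·
· ♙ ♙ ♙ ♙ ♙ ♙ ♙
♖ ♘ ♗ ♕ ♔ ♗ ♘ ♖


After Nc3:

♜ ♞ ♝ ♛ ♚ ♝ ♞ ♜
♟ ♟ · ♟ ♟ ♟ ♟ ♟
· · ♟ · · · · ·
· · · · · · · ·
♙ · · · · · · ·
· · ♘ · · · · ·
· ♙ ♙ ♙ ♙ ♙ ♙ ♙
♖ · ♗ ♕ ♔ ♗ ♘ ♖


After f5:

♜ ♞ ♝ ♛ ♚ ♝ ♞ ♜
♟ ♟ · ♟ ♟ · ♟ ♟
· · ♟ · · · · ·
· · · · · ♟ · ·
♙ · · · · · · ·
· · ♘ · · · · ·
· ♙ ♙ ♙ ♙ ♙ ♙ ♙
♖ · ♗ ♕ ♔ ♗ ♘ ♖


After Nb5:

♜ ♞ ♝ ♛ ♚ ♝ ♞ ♜
♟ ♟ · ♟ ♟ · ♟ ♟
· · ♟ · · · · ·
· ♘ · · · ♟ · ·
♙ · · · · · · ·
· · · · · · · ·
· ♙ ♙ ♙ ♙ ♙ ♙ ♙
♖ · ♗ ♕ ♔ ♗ ♘ ♖


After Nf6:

♜ ♞ ♝ ♛ ♚ ♝ · ♜
♟ ♟ · ♟ ♟ · ♟ ♟
· · ♟ · · ♞ · ·
· ♘ · · · ♟ · ·
♙ · · · · · · ·
· · · · · · · ·
· ♙ ♙ ♙ ♙ ♙ ♙ ♙
♖ · ♗ ♕ ♔ ♗ ♘ ♖


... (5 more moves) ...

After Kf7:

♜ ♞ ♝ ♛ · ♝ · ♜
♟ ♟ · ♟ ♟ ♚ ♟ ·
· · ♟ · · · · ♟
· ♘ · ♞ · ♟ · ·
♙ · · ♙ · · · ·
· · · · · · · ·
· ♙ ♙ ♗ ♙ ♙ ♙ ♙
· ♖ · ♕ ♔ ♗ ♘ ♖


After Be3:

♜ ♞ ♝ ♛ · ♝ · ♜
♟ ♟ · ♟ ♟ ♚ ♟ ·
· · ♟ · · · · ♟
· ♘ · ♞ · ♟ · ·
♙ · · ♙ · · · ·
· · · · ♗ · · ·
· ♙ ♙ · ♙ ♙ ♙ ♙
· ♖ · ♕ ♔ ♗ ♘ ♖



  a b c d e f g h
  ─────────────────
8│♜ ♞ ♝ ♛ · ♝ · ♜│8
7│♟ ♟ · ♟ ♟ ♚ ♟ ·│7
6│· · ♟ · · · · ♟│6
5│· ♘ · ♞ · ♟ · ·│5
4│♙ · · ♙ · · · ·│4
3│· · · · ♗ · · ·│3
2│· ♙ ♙ · ♙ ♙ ♙ ♙│2
1│· ♖ · ♕ ♔ ♗ ♘ ♖│1
  ─────────────────
  a b c d e f g h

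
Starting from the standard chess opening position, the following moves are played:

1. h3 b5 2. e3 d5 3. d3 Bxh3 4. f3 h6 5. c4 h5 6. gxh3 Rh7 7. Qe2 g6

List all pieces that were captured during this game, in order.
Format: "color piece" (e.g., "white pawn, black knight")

Tracking captures:
  Bxh3: captured white pawn
  gxh3: captured black bishop

white pawn, black bishop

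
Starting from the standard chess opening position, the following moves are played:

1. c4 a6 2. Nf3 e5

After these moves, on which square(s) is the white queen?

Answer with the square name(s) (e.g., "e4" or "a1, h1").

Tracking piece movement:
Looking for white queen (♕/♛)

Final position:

  a b c d e f g h
  ─────────────────
8│♜ ♞ ♝ ♛ ♚ ♝ ♞ ♜│8
7│· ♟ ♟ ♟ · ♟ ♟ ♟│7
6│♟ · · · · · · ·│6
5│· · · · ♟ · · ·│5
4│· · ♙ · · · · ·│4
3│· · · · · ♘ · ·│3
2│♙ ♙ · ♙ ♙ ♙ ♙ ♙│2
1│♖ ♘ ♗ ♕ ♔ ♗ · ♖│1
  ─────────────────
  a b c d e f g h


d1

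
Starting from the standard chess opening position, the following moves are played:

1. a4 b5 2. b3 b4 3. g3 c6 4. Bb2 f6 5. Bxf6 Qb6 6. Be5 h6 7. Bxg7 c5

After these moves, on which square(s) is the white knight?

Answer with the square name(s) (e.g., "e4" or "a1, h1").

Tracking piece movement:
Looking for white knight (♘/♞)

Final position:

  a b c d e f g h
  ─────────────────
8│♜ ♞ ♝ · ♚ ♝ ♞ ♜│8
7│♟ · · ♟ ♟ · ♗ ·│7
6│· ♛ · · · · · ♟│6
5│· · ♟ · · · · ·│5
4│♙ ♟ · · · · · ·│4
3│· ♙ · · · · ♙ ·│3
2│· · ♙ ♙ ♙ ♙ · ♙│2
1│♖ ♘ · ♕ ♔ ♗ ♘ ♖│1
  ─────────────────
  a b c d e f g h


b1, g1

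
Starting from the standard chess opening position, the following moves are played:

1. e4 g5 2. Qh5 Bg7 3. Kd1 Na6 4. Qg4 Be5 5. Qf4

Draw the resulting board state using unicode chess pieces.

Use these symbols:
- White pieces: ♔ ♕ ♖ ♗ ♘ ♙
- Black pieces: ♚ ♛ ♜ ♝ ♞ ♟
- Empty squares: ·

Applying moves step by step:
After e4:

♜ ♞ ♝ ♛ ♚ ♝ ♞ ♜
♟ ♟ ♟ ♟ ♟ ♟ ♟ ♟
· · · · · · · ·
· · · · · · · ·
· · · · ♙ · · ·
· · · · · · · ·
♙ ♙ ♙ ♙ · ♙ ♙ ♙
♖ ♘ ♗ ♕ ♔ ♗ ♘ ♖


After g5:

♜ ♞ ♝ ♛ ♚ ♝ ♞ ♜
♟ ♟ ♟ ♟ ♟ ♟ · ♟
· · · · · · · ·
· · · · · · ♟ ·
· · · · ♙ · · ·
· · · · · · · ·
♙ ♙ ♙ ♙ · ♙ ♙ ♙
♖ ♘ ♗ ♕ ♔ ♗ ♘ ♖


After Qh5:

♜ ♞ ♝ ♛ ♚ ♝ ♞ ♜
♟ ♟ ♟ ♟ ♟ ♟ · ♟
· · · · · · · ·
· · · · · · ♟ ♕
· · · · ♙ · · ·
· · · · · · · ·
♙ ♙ ♙ ♙ · ♙ ♙ ♙
♖ ♘ ♗ · ♔ ♗ ♘ ♖


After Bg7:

♜ ♞ ♝ ♛ ♚ · ♞ ♜
♟ ♟ ♟ ♟ ♟ ♟ ♝ ♟
· · · · · · · ·
· · · · · · ♟ ♕
· · · · ♙ · · ·
· · · · · · · ·
♙ ♙ ♙ ♙ · ♙ ♙ ♙
♖ ♘ ♗ · ♔ ♗ ♘ ♖


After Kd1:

♜ ♞ ♝ ♛ ♚ · ♞ ♜
♟ ♟ ♟ ♟ ♟ ♟ ♝ ♟
· · · · · · · ·
· · · · · · ♟ ♕
· · · · ♙ · · ·
· · · · · · · ·
♙ ♙ ♙ ♙ · ♙ ♙ ♙
♖ ♘ ♗ ♔ · ♗ ♘ ♖


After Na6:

♜ · ♝ ♛ ♚ · ♞ ♜
♟ ♟ ♟ ♟ ♟ ♟ ♝ ♟
♞ · · · · · · ·
· · · · · · ♟ ♕
· · · · ♙ · · ·
· · · · · · · ·
♙ ♙ ♙ ♙ · ♙ ♙ ♙
♖ ♘ ♗ ♔ · ♗ ♘ ♖


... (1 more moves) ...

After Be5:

♜ · ♝ ♛ ♚ · ♞ ♜
♟ ♟ ♟ ♟ ♟ ♟ · ♟
♞ · · · · · · ·
· · · · ♝ · ♟ ·
· · · · ♙ · ♕ ·
· · · · · · · ·
♙ ♙ ♙ ♙ · ♙ ♙ ♙
♖ ♘ ♗ ♔ · ♗ ♘ ♖


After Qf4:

♜ · ♝ ♛ ♚ · ♞ ♜
♟ ♟ ♟ ♟ ♟ ♟ · ♟
♞ · · · · · · ·
· · · · ♝ · ♟ ·
· · · · ♙ ♕ · ·
· · · · · · · ·
♙ ♙ ♙ ♙ · ♙ ♙ ♙
♖ ♘ ♗ ♔ · ♗ ♘ ♖



  a b c d e f g h
  ─────────────────
8│♜ · ♝ ♛ ♚ · ♞ ♜│8
7│♟ ♟ ♟ ♟ ♟ ♟ · ♟│7
6│♞ · · · · · · ·│6
5│· · · · ♝ · ♟ ·│5
4│· · · · ♙ ♕ · ·│4
3│· · · · · · · ·│3
2│♙ ♙ ♙ ♙ · ♙ ♙ ♙│2
1│♖ ♘ ♗ ♔ · ♗ ♘ ♖│1
  ─────────────────
  a b c d e f g h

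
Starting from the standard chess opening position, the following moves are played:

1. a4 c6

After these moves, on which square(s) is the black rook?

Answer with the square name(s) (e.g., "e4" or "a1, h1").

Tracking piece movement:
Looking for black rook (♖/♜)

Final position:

  a b c d e f g h
  ─────────────────
8│♜ ♞ ♝ ♛ ♚ ♝ ♞ ♜│8
7│♟ ♟ · ♟ ♟ ♟ ♟ ♟│7
6│· · ♟ · · · · ·│6
5│· · · · · · · ·│5
4│♙ · · · · · · ·│4
3│· · · · · · · ·│3
2│· ♙ ♙ ♙ ♙ ♙ ♙ ♙│2
1│♖ ♘ ♗ ♕ ♔ ♗ ♘ ♖│1
  ─────────────────
  a b c d e f g h


a8, h8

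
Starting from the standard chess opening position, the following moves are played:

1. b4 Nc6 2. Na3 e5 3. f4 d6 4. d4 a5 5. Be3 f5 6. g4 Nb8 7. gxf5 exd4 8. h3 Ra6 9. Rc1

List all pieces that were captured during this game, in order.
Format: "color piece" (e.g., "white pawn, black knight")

Tracking captures:
  gxf5: captured black pawn
  exd4: captured white pawn

black pawn, white pawn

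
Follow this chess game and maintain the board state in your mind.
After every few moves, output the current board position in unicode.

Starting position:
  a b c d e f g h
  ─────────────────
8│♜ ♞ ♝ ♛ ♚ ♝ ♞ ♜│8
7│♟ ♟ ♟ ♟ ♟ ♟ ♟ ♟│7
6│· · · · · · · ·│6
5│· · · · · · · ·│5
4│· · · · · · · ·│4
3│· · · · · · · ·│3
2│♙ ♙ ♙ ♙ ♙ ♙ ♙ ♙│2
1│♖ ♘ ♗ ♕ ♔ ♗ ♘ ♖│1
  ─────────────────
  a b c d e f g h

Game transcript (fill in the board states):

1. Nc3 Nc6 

  a b c d e f g h
  ─────────────────
8│♜ · ♝ ♛ ♚ ♝ ♞ ♜│8
7│♟ ♟ ♟ ♟ ♟ ♟ ♟ ♟│7
6│· · ♞ · · · · ·│6
5│· · · · · · · ·│5
4│· · · · · · · ·│4
3│· · ♘ · · · · ·│3
2│♙ ♙ ♙ ♙ ♙ ♙ ♙ ♙│2
1│♖ · ♗ ♕ ♔ ♗ ♘ ♖│1
  ─────────────────
  a b c d e f g h

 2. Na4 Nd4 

  a b c d e f g h
  ─────────────────
8│♜ · ♝ ♛ ♚ ♝ ♞ ♜│8
7│♟ ♟ ♟ ♟ ♟ ♟ ♟ ♟│7
6│· · · · · · · ·│6
5│· · · · · · · ·│5
4│♘ · · ♞ · · · ·│4
3│· · · · · · · ·│3
2│♙ ♙ ♙ ♙ ♙ ♙ ♙ ♙│2
1│♖ · ♗ ♕ ♔ ♗ ♘ ♖│1
  ─────────────────
  a b c d e f g h

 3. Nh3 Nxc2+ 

  a b c d e f g h
  ─────────────────
8│♜ · ♝ ♛ ♚ ♝ ♞ ♜│8
7│♟ ♟ ♟ ♟ ♟ ♟ ♟ ♟│7
6│· · · · · · · ·│6
5│· · · · · · · ·│5
4│♘ · · · · · · ·│4
3│· · · · · · · ♘│3
2│♙ ♙ ♞ ♙ ♙ ♙ ♙ ♙│2
1│♖ · ♗ ♕ ♔ ♗ · ♖│1
  ─────────────────
  a b c d e f g h



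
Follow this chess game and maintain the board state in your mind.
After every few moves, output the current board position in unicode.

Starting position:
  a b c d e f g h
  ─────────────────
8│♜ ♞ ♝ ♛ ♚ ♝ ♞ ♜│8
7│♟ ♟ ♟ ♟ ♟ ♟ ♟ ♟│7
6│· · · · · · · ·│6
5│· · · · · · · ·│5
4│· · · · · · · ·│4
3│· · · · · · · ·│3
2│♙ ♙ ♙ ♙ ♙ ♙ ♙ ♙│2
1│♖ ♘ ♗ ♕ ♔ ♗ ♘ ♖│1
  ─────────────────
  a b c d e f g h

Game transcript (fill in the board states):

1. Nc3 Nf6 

  a b c d e f g h
  ─────────────────
8│♜ ♞ ♝ ♛ ♚ ♝ · ♜│8
7│♟ ♟ ♟ ♟ ♟ ♟ ♟ ♟│7
6│· · · · · ♞ · ·│6
5│· · · · · · · ·│5
4│· · · · · · · ·│4
3│· · ♘ · · · · ·│3
2│♙ ♙ ♙ ♙ ♙ ♙ ♙ ♙│2
1│♖ · ♗ ♕ ♔ ♗ ♘ ♖│1
  ─────────────────
  a b c d e f g h

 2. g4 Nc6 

  a b c d e f g h
  ─────────────────
8│♜ · ♝ ♛ ♚ ♝ · ♜│8
7│♟ ♟ ♟ ♟ ♟ ♟ ♟ ♟│7
6│· · ♞ · · ♞ · ·│6
5│· · · · · · · ·│5
4│· · · · · · ♙ ·│4
3│· · ♘ · · · · ·│3
2│♙ ♙ ♙ ♙ ♙ ♙ · ♙│2
1│♖ · ♗ ♕ ♔ ♗ ♘ ♖│1
  ─────────────────
  a b c d e f g h

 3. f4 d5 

  a b c d e f g h
  ─────────────────
8│♜ · ♝ ♛ ♚ ♝ · ♜│8
7│♟ ♟ ♟ · ♟ ♟ ♟ ♟│7
6│· · ♞ · · ♞ · ·│6
5│· · · ♟ · · · ·│5
4│· · · · · ♙ ♙ ·│4
3│· · ♘ · · · · ·│3
2│♙ ♙ ♙ ♙ ♙ · · ♙│2
1│♖ · ♗ ♕ ♔ ♗ ♘ ♖│1
  ─────────────────
  a b c d e f g h



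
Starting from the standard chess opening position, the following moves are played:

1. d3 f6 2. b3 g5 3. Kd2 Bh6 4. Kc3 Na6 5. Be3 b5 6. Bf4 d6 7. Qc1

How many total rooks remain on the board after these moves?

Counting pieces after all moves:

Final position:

  a b c d e f g h
  ─────────────────
8│♜ · ♝ ♛ ♚ · ♞ ♜│8
7│♟ · ♟ · ♟ · · ♟│7
6│♞ · · ♟ · ♟ · ♝│6
5│· ♟ · · · · ♟ ·│5
4│· · · · · ♗ · ·│4
3│· ♙ ♔ ♙ · · · ·│3
2│♙ · ♙ · ♙ ♙ ♙ ♙│2
1│♖ ♘ ♕ · · ♗ ♘ ♖│1
  ─────────────────
  a b c d e f g h


4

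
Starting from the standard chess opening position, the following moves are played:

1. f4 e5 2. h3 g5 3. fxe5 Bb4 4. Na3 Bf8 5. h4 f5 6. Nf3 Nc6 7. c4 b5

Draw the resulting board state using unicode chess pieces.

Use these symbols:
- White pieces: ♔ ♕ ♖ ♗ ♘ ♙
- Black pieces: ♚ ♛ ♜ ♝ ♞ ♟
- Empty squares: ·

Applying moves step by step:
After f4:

♜ ♞ ♝ ♛ ♚ ♝ ♞ ♜
♟ ♟ ♟ ♟ ♟ ♟ ♟ ♟
· · · · · · · ·
· · · · · · · ·
· · · · · ♙ · ·
· · · · · · · ·
♙ ♙ ♙ ♙ ♙ · ♙ ♙
♖ ♘ ♗ ♕ ♔ ♗ ♘ ♖


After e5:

♜ ♞ ♝ ♛ ♚ ♝ ♞ ♜
♟ ♟ ♟ ♟ · ♟ ♟ ♟
· · · · · · · ·
· · · · ♟ · · ·
· · · · · ♙ · ·
· · · · · · · ·
♙ ♙ ♙ ♙ ♙ · ♙ ♙
♖ ♘ ♗ ♕ ♔ ♗ ♘ ♖


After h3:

♜ ♞ ♝ ♛ ♚ ♝ ♞ ♜
♟ ♟ ♟ ♟ · ♟ ♟ ♟
· · · · · · · ·
· · · · ♟ · · ·
· · · · · ♙ · ·
· · · · · · · ♙
♙ ♙ ♙ ♙ ♙ · ♙ ·
♖ ♘ ♗ ♕ ♔ ♗ ♘ ♖


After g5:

♜ ♞ ♝ ♛ ♚ ♝ ♞ ♜
♟ ♟ ♟ ♟ · ♟ · ♟
· · · · · · · ·
· · · · ♟ · ♟ ·
· · · · · ♙ · ·
· · · · · · · ♙
♙ ♙ ♙ ♙ ♙ · ♙ ·
♖ ♘ ♗ ♕ ♔ ♗ ♘ ♖


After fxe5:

♜ ♞ ♝ ♛ ♚ ♝ ♞ ♜
♟ ♟ ♟ ♟ · ♟ · ♟
· · · · · · · ·
· · · · ♙ · ♟ ·
· · · · · · · ·
· · · · · · · ♙
♙ ♙ ♙ ♙ ♙ · ♙ ·
♖ ♘ ♗ ♕ ♔ ♗ ♘ ♖


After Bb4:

♜ ♞ ♝ ♛ ♚ · ♞ ♜
♟ ♟ ♟ ♟ · ♟ · ♟
· · · · · · · ·
· · · · ♙ · ♟ ·
· ♝ · · · · · ·
· · · · · · · ♙
♙ ♙ ♙ ♙ ♙ · ♙ ·
♖ ♘ ♗ ♕ ♔ ♗ ♘ ♖


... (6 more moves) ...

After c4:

♜ · ♝ ♛ ♚ ♝ ♞ ♜
♟ ♟ ♟ ♟ · · · ♟
· · ♞ · · · · ·
· · · · ♙ ♟ ♟ ·
· · ♙ · · · · ♙
♘ · · · · ♘ · ·
♙ ♙ · ♙ ♙ · ♙ ·
♖ · ♗ ♕ ♔ ♗ · ♖


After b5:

♜ · ♝ ♛ ♚ ♝ ♞ ♜
♟ · ♟ ♟ · · · ♟
· · ♞ · · · · ·
· ♟ · · ♙ ♟ ♟ ·
· · ♙ · · · · ♙
♘ · · · · ♘ · ·
♙ ♙ · ♙ ♙ · ♙ ·
♖ · ♗ ♕ ♔ ♗ · ♖



  a b c d e f g h
  ─────────────────
8│♜ · ♝ ♛ ♚ ♝ ♞ ♜│8
7│♟ · ♟ ♟ · · · ♟│7
6│· · ♞ · · · · ·│6
5│· ♟ · · ♙ ♟ ♟ ·│5
4│· · ♙ · · · · ♙│4
3│♘ · · · · ♘ · ·│3
2│♙ ♙ · ♙ ♙ · ♙ ·│2
1│♖ · ♗ ♕ ♔ ♗ · ♖│1
  ─────────────────
  a b c d e f g h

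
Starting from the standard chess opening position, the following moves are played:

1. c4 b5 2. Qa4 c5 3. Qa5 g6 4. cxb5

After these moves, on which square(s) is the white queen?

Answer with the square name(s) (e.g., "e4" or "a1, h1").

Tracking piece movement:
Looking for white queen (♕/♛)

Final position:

  a b c d e f g h
  ─────────────────
8│♜ ♞ ♝ ♛ ♚ ♝ ♞ ♜│8
7│♟ · · ♟ ♟ ♟ · ♟│7
6│· · · · · · ♟ ·│6
5│♕ ♙ ♟ · · · · ·│5
4│· · · · · · · ·│4
3│· · · · · · · ·│3
2│♙ ♙ · ♙ ♙ ♙ ♙ ♙│2
1│♖ ♘ ♗ · ♔ ♗ ♘ ♖│1
  ─────────────────
  a b c d e f g h


a5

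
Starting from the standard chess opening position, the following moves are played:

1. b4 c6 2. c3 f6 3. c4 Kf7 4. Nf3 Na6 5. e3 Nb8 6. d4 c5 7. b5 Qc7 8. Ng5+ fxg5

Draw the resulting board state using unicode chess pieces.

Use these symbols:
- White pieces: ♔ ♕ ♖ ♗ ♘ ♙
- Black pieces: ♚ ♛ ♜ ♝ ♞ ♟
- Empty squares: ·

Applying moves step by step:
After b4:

♜ ♞ ♝ ♛ ♚ ♝ ♞ ♜
♟ ♟ ♟ ♟ ♟ ♟ ♟ ♟
· · · · · · · ·
· · · · · · · ·
· ♙ · · · · · ·
· · · · · · · ·
♙ · ♙ ♙ ♙ ♙ ♙ ♙
♖ ♘ ♗ ♕ ♔ ♗ ♘ ♖


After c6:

♜ ♞ ♝ ♛ ♚ ♝ ♞ ♜
♟ ♟ · ♟ ♟ ♟ ♟ ♟
· · ♟ · · · · ·
· · · · · · · ·
· ♙ · · · · · ·
· · · · · · · ·
♙ · ♙ ♙ ♙ ♙ ♙ ♙
♖ ♘ ♗ ♕ ♔ ♗ ♘ ♖


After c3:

♜ ♞ ♝ ♛ ♚ ♝ ♞ ♜
♟ ♟ · ♟ ♟ ♟ ♟ ♟
· · ♟ · · · · ·
· · · · · · · ·
· ♙ · · · · · ·
· · ♙ · · · · ·
♙ · · ♙ ♙ ♙ ♙ ♙
♖ ♘ ♗ ♕ ♔ ♗ ♘ ♖


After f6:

♜ ♞ ♝ ♛ ♚ ♝ ♞ ♜
♟ ♟ · ♟ ♟ · ♟ ♟
· · ♟ · · ♟ · ·
· · · · · · · ·
· ♙ · · · · · ·
· · ♙ · · · · ·
♙ · · ♙ ♙ ♙ ♙ ♙
♖ ♘ ♗ ♕ ♔ ♗ ♘ ♖


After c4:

♜ ♞ ♝ ♛ ♚ ♝ ♞ ♜
♟ ♟ · ♟ ♟ · ♟ ♟
· · ♟ · · ♟ · ·
· · · · · · · ·
· ♙ ♙ · · · · ·
· · · · · · · ·
♙ · · ♙ ♙ ♙ ♙ ♙
♖ ♘ ♗ ♕ ♔ ♗ ♘ ♖


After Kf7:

♜ ♞ ♝ ♛ · ♝ ♞ ♜
♟ ♟ · ♟ ♟ ♚ ♟ ♟
· · ♟ · · ♟ · ·
· · · · · · · ·
· ♙ ♙ · · · · ·
· · · · · · · ·
♙ · · ♙ ♙ ♙ ♙ ♙
♖ ♘ ♗ ♕ ♔ ♗ ♘ ♖


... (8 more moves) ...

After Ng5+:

♜ ♞ ♝ · · ♝ ♞ ♜
♟ ♟ ♛ ♟ ♟ ♚ ♟ ♟
· · · · · ♟ · ·
· ♙ ♟ · · · ♘ ·
· · ♙ ♙ · · · ·
· · · · ♙ · · ·
♙ · · · · ♙ ♙ ♙
♖ ♘ ♗ ♕ ♔ ♗ · ♖


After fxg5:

♜ ♞ ♝ · · ♝ ♞ ♜
♟ ♟ ♛ ♟ ♟ ♚ ♟ ♟
· · · · · · · ·
· ♙ ♟ · · · ♟ ·
· · ♙ ♙ · · · ·
· · · · ♙ · · ·
♙ · · · · ♙ ♙ ♙
♖ ♘ ♗ ♕ ♔ ♗ · ♖



  a b c d e f g h
  ─────────────────
8│♜ ♞ ♝ · · ♝ ♞ ♜│8
7│♟ ♟ ♛ ♟ ♟ ♚ ♟ ♟│7
6│· · · · · · · ·│6
5│· ♙ ♟ · · · ♟ ·│5
4│· · ♙ ♙ · · · ·│4
3│· · · · ♙ · · ·│3
2│♙ · · · · ♙ ♙ ♙│2
1│♖ ♘ ♗ ♕ ♔ ♗ · ♖│1
  ─────────────────
  a b c d e f g h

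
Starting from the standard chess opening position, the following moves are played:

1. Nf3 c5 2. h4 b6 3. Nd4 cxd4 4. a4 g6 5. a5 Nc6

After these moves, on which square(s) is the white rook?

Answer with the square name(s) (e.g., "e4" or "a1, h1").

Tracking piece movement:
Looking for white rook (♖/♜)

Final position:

  a b c d e f g h
  ─────────────────
8│♜ · ♝ ♛ ♚ ♝ ♞ ♜│8
7│♟ · · ♟ ♟ ♟ · ♟│7
6│· ♟ ♞ · · · ♟ ·│6
5│♙ · · · · · · ·│5
4│· · · ♟ · · · ♙│4
3│· · · · · · · ·│3
2│· ♙ ♙ ♙ ♙ ♙ ♙ ·│2
1│♖ ♘ ♗ ♕ ♔ ♗ · ♖│1
  ─────────────────
  a b c d e f g h


a1, h1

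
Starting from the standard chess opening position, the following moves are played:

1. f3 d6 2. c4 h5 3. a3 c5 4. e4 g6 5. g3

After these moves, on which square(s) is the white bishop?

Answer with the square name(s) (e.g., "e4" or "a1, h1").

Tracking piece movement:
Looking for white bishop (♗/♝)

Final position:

  a b c d e f g h
  ─────────────────
8│♜ ♞ ♝ ♛ ♚ ♝ ♞ ♜│8
7│♟ ♟ · · ♟ ♟ · ·│7
6│· · · ♟ · · ♟ ·│6
5│· · ♟ · · · · ♟│5
4│· · ♙ · ♙ · · ·│4
3│♙ · · · · ♙ ♙ ·│3
2│· ♙ · ♙ · · · ♙│2
1│♖ ♘ ♗ ♕ ♔ ♗ ♘ ♖│1
  ─────────────────
  a b c d e f g h


c1, f1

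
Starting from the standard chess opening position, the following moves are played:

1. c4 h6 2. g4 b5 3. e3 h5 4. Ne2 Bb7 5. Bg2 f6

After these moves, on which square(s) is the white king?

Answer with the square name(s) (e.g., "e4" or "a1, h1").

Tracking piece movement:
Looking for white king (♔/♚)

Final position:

  a b c d e f g h
  ─────────────────
8│♜ ♞ · ♛ ♚ ♝ ♞ ♜│8
7│♟ ♝ ♟ ♟ ♟ · ♟ ·│7
6│· · · · · ♟ · ·│6
5│· ♟ · · · · · ♟│5
4│· · ♙ · · · ♙ ·│4
3│· · · · ♙ · · ·│3
2│♙ ♙ · ♙ ♘ ♙ ♗ ♙│2
1│♖ ♘ ♗ ♕ ♔ · · ♖│1
  ─────────────────
  a b c d e f g h


e1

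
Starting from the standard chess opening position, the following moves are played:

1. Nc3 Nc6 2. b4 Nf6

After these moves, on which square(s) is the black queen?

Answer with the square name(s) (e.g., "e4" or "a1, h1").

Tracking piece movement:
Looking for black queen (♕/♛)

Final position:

  a b c d e f g h
  ─────────────────
8│♜ · ♝ ♛ ♚ ♝ · ♜│8
7│♟ ♟ ♟ ♟ ♟ ♟ ♟ ♟│7
6│· · ♞ · · ♞ · ·│6
5│· · · · · · · ·│5
4│· ♙ · · · · · ·│4
3│· · ♘ · · · · ·│3
2│♙ · ♙ ♙ ♙ ♙ ♙ ♙│2
1│♖ · ♗ ♕ ♔ ♗ ♘ ♖│1
  ─────────────────
  a b c d e f g h


d8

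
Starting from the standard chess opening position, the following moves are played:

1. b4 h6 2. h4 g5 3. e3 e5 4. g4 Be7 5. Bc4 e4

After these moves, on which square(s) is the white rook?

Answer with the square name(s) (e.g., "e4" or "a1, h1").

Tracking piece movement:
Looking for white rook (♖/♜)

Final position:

  a b c d e f g h
  ─────────────────
8│♜ ♞ ♝ ♛ ♚ · ♞ ♜│8
7│♟ ♟ ♟ ♟ ♝ ♟ · ·│7
6│· · · · · · · ♟│6
5│· · · · · · ♟ ·│5
4│· ♙ ♗ · ♟ · ♙ ♙│4
3│· · · · ♙ · · ·│3
2│♙ · ♙ ♙ · ♙ · ·│2
1│♖ ♘ ♗ ♕ ♔ · ♘ ♖│1
  ─────────────────
  a b c d e f g h


a1, h1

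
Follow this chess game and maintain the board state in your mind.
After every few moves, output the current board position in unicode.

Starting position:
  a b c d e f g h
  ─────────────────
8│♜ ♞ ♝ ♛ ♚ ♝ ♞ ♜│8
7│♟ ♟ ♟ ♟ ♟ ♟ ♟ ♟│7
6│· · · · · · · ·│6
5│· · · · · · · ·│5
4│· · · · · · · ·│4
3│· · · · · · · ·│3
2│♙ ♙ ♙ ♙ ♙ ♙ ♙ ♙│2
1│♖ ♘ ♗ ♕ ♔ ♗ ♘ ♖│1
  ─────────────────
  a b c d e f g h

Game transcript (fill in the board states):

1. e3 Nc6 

  a b c d e f g h
  ─────────────────
8│♜ · ♝ ♛ ♚ ♝ ♞ ♜│8
7│♟ ♟ ♟ ♟ ♟ ♟ ♟ ♟│7
6│· · ♞ · · · · ·│6
5│· · · · · · · ·│5
4│· · · · · · · ·│4
3│· · · · ♙ · · ·│3
2│♙ ♙ ♙ ♙ · ♙ ♙ ♙│2
1│♖ ♘ ♗ ♕ ♔ ♗ ♘ ♖│1
  ─────────────────
  a b c d e f g h

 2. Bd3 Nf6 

  a b c d e f g h
  ─────────────────
8│♜ · ♝ ♛ ♚ ♝ · ♜│8
7│♟ ♟ ♟ ♟ ♟ ♟ ♟ ♟│7
6│· · ♞ · · ♞ · ·│6
5│· · · · · · · ·│5
4│· · · · · · · ·│4
3│· · · ♗ ♙ · · ·│3
2│♙ ♙ ♙ ♙ · ♙ ♙ ♙│2
1│♖ ♘ ♗ ♕ ♔ · ♘ ♖│1
  ─────────────────
  a b c d e f g h

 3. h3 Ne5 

  a b c d e f g h
  ─────────────────
8│♜ · ♝ ♛ ♚ ♝ · ♜│8
7│♟ ♟ ♟ ♟ ♟ ♟ ♟ ♟│7
6│· · · · · ♞ · ·│6
5│· · · · ♞ · · ·│5
4│· · · · · · · ·│4
3│· · · ♗ ♙ · · ♙│3
2│♙ ♙ ♙ ♙ · ♙ ♙ ·│2
1│♖ ♘ ♗ ♕ ♔ · ♘ ♖│1
  ─────────────────
  a b c d e f g h

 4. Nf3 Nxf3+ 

  a b c d e f g h
  ─────────────────
8│♜ · ♝ ♛ ♚ ♝ · ♜│8
7│♟ ♟ ♟ ♟ ♟ ♟ ♟ ♟│7
6│· · · · · ♞ · ·│6
5│· · · · · · · ·│5
4│· · · · · · · ·│4
3│· · · ♗ ♙ ♞ · ♙│3
2│♙ ♙ ♙ ♙ · ♙ ♙ ·│2
1│♖ ♘ ♗ ♕ ♔ · · ♖│1
  ─────────────────
  a b c d e f g h

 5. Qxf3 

  a b c d e f g h
  ─────────────────
8│♜ · ♝ ♛ ♚ ♝ · ♜│8
7│♟ ♟ ♟ ♟ ♟ ♟ ♟ ♟│7
6│· · · · · ♞ · ·│6
5│· · · · · · · ·│5
4│· · · · · · · ·│4
3│· · · ♗ ♙ ♕ · ♙│3
2│♙ ♙ ♙ ♙ · ♙ ♙ ·│2
1│♖ ♘ ♗ · ♔ · · ♖│1
  ─────────────────
  a b c d e f g h


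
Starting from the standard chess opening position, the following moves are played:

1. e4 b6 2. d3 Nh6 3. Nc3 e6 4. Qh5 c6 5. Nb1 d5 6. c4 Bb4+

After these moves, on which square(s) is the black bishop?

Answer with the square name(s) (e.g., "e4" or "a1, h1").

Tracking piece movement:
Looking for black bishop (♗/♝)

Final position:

  a b c d e f g h
  ─────────────────
8│♜ ♞ ♝ ♛ ♚ · · ♜│8
7│♟ · · · · ♟ ♟ ♟│7
6│· ♟ ♟ · ♟ · · ♞│6
5│· · · ♟ · · · ♕│5
4│· ♝ ♙ · ♙ · · ·│4
3│· · · ♙ · · · ·│3
2│♙ ♙ · · · ♙ ♙ ♙│2
1│♖ ♘ ♗ · ♔ ♗ ♘ ♖│1
  ─────────────────
  a b c d e f g h


b4, c8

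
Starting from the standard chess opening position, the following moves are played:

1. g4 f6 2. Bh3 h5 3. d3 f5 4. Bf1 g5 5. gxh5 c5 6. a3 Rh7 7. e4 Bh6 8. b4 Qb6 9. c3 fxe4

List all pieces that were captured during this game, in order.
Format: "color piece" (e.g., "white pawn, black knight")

Tracking captures:
  gxh5: captured black pawn
  fxe4: captured white pawn

black pawn, white pawn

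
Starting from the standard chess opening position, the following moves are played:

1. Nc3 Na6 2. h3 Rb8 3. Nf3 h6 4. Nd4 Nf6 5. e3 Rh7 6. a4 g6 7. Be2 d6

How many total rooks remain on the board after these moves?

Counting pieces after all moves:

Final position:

  a b c d e f g h
  ─────────────────
8│· ♜ ♝ ♛ ♚ ♝ · ·│8
7│♟ ♟ ♟ · ♟ ♟ · ♜│7
6│♞ · · ♟ · ♞ ♟ ♟│6
5│· · · · · · · ·│5
4│♙ · · ♘ · · · ·│4
3│· · ♘ · ♙ · · ♙│3
2│· ♙ ♙ ♙ ♗ ♙ ♙ ·│2
1│♖ · ♗ ♕ ♔ · · ♖│1
  ─────────────────
  a b c d e f g h


4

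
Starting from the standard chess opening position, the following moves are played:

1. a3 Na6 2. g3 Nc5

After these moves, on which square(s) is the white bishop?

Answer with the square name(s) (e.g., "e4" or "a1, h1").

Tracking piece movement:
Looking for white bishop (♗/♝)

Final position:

  a b c d e f g h
  ─────────────────
8│♜ · ♝ ♛ ♚ ♝ ♞ ♜│8
7│♟ ♟ ♟ ♟ ♟ ♟ ♟ ♟│7
6│· · · · · · · ·│6
5│· · ♞ · · · · ·│5
4│· · · · · · · ·│4
3│♙ · · · · · ♙ ·│3
2│· ♙ ♙ ♙ ♙ ♙ · ♙│2
1│♖ ♘ ♗ ♕ ♔ ♗ ♘ ♖│1
  ─────────────────
  a b c d e f g h


c1, f1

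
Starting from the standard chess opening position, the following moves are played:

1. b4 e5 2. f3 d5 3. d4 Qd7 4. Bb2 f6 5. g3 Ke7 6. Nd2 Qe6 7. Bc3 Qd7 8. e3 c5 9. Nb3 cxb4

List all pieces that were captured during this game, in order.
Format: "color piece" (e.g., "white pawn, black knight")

Tracking captures:
  cxb4: captured white pawn

white pawn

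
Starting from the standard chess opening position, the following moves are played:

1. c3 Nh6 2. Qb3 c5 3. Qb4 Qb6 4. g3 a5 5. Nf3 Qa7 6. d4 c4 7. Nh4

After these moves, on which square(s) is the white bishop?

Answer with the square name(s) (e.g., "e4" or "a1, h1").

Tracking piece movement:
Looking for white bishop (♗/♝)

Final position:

  a b c d e f g h
  ─────────────────
8│♜ ♞ ♝ · ♚ ♝ · ♜│8
7│♛ ♟ · ♟ ♟ ♟ ♟ ♟│7
6│· · · · · · · ♞│6
5│♟ · · · · · · ·│5
4│· ♕ ♟ ♙ · · · ♘│4
3│· · ♙ · · · ♙ ·│3
2│♙ ♙ · · ♙ ♙ · ♙│2
1│♖ ♘ ♗ · ♔ ♗ · ♖│1
  ─────────────────
  a b c d e f g h


c1, f1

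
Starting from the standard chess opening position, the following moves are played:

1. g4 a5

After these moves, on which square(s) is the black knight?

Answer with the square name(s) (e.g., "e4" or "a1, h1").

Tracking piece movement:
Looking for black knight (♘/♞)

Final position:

  a b c d e f g h
  ─────────────────
8│♜ ♞ ♝ ♛ ♚ ♝ ♞ ♜│8
7│· ♟ ♟ ♟ ♟ ♟ ♟ ♟│7
6│· · · · · · · ·│6
5│♟ · · · · · · ·│5
4│· · · · · · ♙ ·│4
3│· · · · · · · ·│3
2│♙ ♙ ♙ ♙ ♙ ♙ · ♙│2
1│♖ ♘ ♗ ♕ ♔ ♗ ♘ ♖│1
  ─────────────────
  a b c d e f g h


b8, g8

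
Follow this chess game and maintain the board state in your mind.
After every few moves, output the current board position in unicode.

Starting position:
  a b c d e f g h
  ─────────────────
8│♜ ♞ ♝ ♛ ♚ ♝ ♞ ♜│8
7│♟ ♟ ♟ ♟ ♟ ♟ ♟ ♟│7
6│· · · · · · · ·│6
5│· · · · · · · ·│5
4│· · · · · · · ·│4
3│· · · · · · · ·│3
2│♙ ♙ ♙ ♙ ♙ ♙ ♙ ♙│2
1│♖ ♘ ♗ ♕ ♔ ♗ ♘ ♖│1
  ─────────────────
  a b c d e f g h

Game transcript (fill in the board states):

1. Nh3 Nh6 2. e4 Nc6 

  a b c d e f g h
  ─────────────────
8│♜ · ♝ ♛ ♚ ♝ · ♜│8
7│♟ ♟ ♟ ♟ ♟ ♟ ♟ ♟│7
6│· · ♞ · · · · ♞│6
5│· · · · · · · ·│5
4│· · · · ♙ · · ·│4
3│· · · · · · · ♘│3
2│♙ ♙ ♙ ♙ · ♙ ♙ ♙│2
1│♖ ♘ ♗ ♕ ♔ ♗ · ♖│1
  ─────────────────
  a b c d e f g h

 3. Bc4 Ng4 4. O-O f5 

  a b c d e f g h
  ─────────────────
8│♜ · ♝ ♛ ♚ ♝ · ♜│8
7│♟ ♟ ♟ ♟ ♟ · ♟ ♟│7
6│· · ♞ · · · · ·│6
5│· · · · · ♟ · ·│5
4│· · ♗ · ♙ · ♞ ·│4
3│· · · · · · · ♘│3
2│♙ ♙ ♙ ♙ · ♙ ♙ ♙│2
1│♖ ♘ ♗ ♕ · ♖ ♔ ·│1
  ─────────────────
  a b c d e f g h

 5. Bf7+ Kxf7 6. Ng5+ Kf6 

  a b c d e f g h
  ─────────────────
8│♜ · ♝ ♛ · ♝ · ♜│8
7│♟ ♟ ♟ ♟ ♟ · ♟ ♟│7
6│· · ♞ · · ♚ · ·│6
5│· · · · · ♟ ♘ ·│5
4│· · · · ♙ · ♞ ·│4
3│· · · · · · · ·│3
2│♙ ♙ ♙ ♙ · ♙ ♙ ♙│2
1│♖ ♘ ♗ ♕ · ♖ ♔ ·│1
  ─────────────────
  a b c d e f g h

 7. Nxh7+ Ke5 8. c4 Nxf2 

  a b c d e f g h
  ─────────────────
8│♜ · ♝ ♛ · ♝ · ♜│8
7│♟ ♟ ♟ ♟ ♟ · ♟ ♘│7
6│· · ♞ · · · · ·│6
5│· · · · ♚ ♟ · ·│5
4│· · ♙ · ♙ · · ·│4
3│· · · · · · · ·│3
2│♙ ♙ · ♙ · ♞ ♙ ♙│2
1│♖ ♘ ♗ ♕ · ♖ ♔ ·│1
  ─────────────────
  a b c d e f g h

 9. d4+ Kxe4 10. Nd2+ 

  a b c d e f g h
  ─────────────────
8│♜ · ♝ ♛ · ♝ · ♜│8
7│♟ ♟ ♟ ♟ ♟ · ♟ ♘│7
6│· · ♞ · · · · ·│6
5│· · · · · ♟ · ·│5
4│· · ♙ ♙ ♚ · · ·│4
3│· · · · · · · ·│3
2│♙ ♙ · ♘ · ♞ ♙ ♙│2
1│♖ · ♗ ♕ · ♖ ♔ ·│1
  ─────────────────
  a b c d e f g h


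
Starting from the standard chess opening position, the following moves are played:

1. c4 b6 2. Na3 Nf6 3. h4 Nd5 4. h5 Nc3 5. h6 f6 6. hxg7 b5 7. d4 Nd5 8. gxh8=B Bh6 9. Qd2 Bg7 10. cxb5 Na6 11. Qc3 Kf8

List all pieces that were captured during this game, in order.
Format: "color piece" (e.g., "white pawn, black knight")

Tracking captures:
  hxg7: captured black pawn
  gxh8=B: captured black rook
  cxb5: captured black pawn

black pawn, black rook, black pawn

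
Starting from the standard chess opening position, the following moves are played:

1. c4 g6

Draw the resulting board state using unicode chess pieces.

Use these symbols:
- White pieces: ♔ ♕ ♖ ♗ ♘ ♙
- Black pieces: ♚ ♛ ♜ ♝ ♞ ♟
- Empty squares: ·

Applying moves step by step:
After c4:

♜ ♞ ♝ ♛ ♚ ♝ ♞ ♜
♟ ♟ ♟ ♟ ♟ ♟ ♟ ♟
· · · · · · · ·
· · · · · · · ·
· · ♙ · · · · ·
· · · · · · · ·
♙ ♙ · ♙ ♙ ♙ ♙ ♙
♖ ♘ ♗ ♕ ♔ ♗ ♘ ♖


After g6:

♜ ♞ ♝ ♛ ♚ ♝ ♞ ♜
♟ ♟ ♟ ♟ ♟ ♟ · ♟
· · · · · · ♟ ·
· · · · · · · ·
· · ♙ · · · · ·
· · · · · · · ·
♙ ♙ · ♙ ♙ ♙ ♙ ♙
♖ ♘ ♗ ♕ ♔ ♗ ♘ ♖



  a b c d e f g h
  ─────────────────
8│♜ ♞ ♝ ♛ ♚ ♝ ♞ ♜│8
7│♟ ♟ ♟ ♟ ♟ ♟ · ♟│7
6│· · · · · · ♟ ·│6
5│· · · · · · · ·│5
4│· · ♙ · · · · ·│4
3│· · · · · · · ·│3
2│♙ ♙ · ♙ ♙ ♙ ♙ ♙│2
1│♖ ♘ ♗ ♕ ♔ ♗ ♘ ♖│1
  ─────────────────
  a b c d e f g h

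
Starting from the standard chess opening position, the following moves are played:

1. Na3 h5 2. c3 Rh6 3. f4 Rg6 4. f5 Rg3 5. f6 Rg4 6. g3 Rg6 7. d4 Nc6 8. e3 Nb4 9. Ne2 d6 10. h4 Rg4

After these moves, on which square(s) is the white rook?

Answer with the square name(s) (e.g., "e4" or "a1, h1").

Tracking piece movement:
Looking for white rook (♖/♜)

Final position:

  a b c d e f g h
  ─────────────────
8│♜ · ♝ ♛ ♚ ♝ ♞ ·│8
7│♟ ♟ ♟ · ♟ ♟ ♟ ·│7
6│· · · ♟ · ♙ · ·│6
5│· · · · · · · ♟│5
4│· ♞ · ♙ · · ♜ ♙│4
3│♘ · ♙ · ♙ · ♙ ·│3
2│♙ ♙ · · ♘ · · ·│2
1│♖ · ♗ ♕ ♔ ♗ · ♖│1
  ─────────────────
  a b c d e f g h


a1, h1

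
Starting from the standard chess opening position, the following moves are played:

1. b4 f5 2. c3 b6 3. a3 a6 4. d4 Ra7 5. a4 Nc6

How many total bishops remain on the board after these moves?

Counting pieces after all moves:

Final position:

  a b c d e f g h
  ─────────────────
8│· · ♝ ♛ ♚ ♝ ♞ ♜│8
7│♜ · ♟ ♟ ♟ · ♟ ♟│7
6│♟ ♟ ♞ · · · · ·│6
5│· · · · · ♟ · ·│5
4│♙ ♙ · ♙ · · · ·│4
3│· · ♙ · · · · ·│3
2│· · · · ♙ ♙ ♙ ♙│2
1│♖ ♘ ♗ ♕ ♔ ♗ ♘ ♖│1
  ─────────────────
  a b c d e f g h


4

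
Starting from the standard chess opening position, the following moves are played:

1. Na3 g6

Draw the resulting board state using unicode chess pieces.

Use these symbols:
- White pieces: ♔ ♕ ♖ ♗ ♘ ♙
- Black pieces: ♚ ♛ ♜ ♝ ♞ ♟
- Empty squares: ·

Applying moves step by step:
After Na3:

♜ ♞ ♝ ♛ ♚ ♝ ♞ ♜
♟ ♟ ♟ ♟ ♟ ♟ ♟ ♟
· · · · · · · ·
· · · · · · · ·
· · · · · · · ·
♘ · · · · · · ·
♙ ♙ ♙ ♙ ♙ ♙ ♙ ♙
♖ · ♗ ♕ ♔ ♗ ♘ ♖


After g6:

♜ ♞ ♝ ♛ ♚ ♝ ♞ ♜
♟ ♟ ♟ ♟ ♟ ♟ · ♟
· · · · · · ♟ ·
· · · · · · · ·
· · · · · · · ·
♘ · · · · · · ·
♙ ♙ ♙ ♙ ♙ ♙ ♙ ♙
♖ · ♗ ♕ ♔ ♗ ♘ ♖



  a b c d e f g h
  ─────────────────
8│♜ ♞ ♝ ♛ ♚ ♝ ♞ ♜│8
7│♟ ♟ ♟ ♟ ♟ ♟ · ♟│7
6│· · · · · · ♟ ·│6
5│· · · · · · · ·│5
4│· · · · · · · ·│4
3│♘ · · · · · · ·│3
2│♙ ♙ ♙ ♙ ♙ ♙ ♙ ♙│2
1│♖ · ♗ ♕ ♔ ♗ ♘ ♖│1
  ─────────────────
  a b c d e f g h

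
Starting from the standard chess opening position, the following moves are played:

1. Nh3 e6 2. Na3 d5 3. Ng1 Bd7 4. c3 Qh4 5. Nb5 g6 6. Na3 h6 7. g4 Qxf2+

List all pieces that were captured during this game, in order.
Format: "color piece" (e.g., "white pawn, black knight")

Tracking captures:
  Qxf2+: captured white pawn

white pawn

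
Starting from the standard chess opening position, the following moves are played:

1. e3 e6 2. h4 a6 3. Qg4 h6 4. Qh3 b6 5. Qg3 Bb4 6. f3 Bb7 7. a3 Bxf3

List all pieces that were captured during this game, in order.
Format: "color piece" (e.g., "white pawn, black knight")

Tracking captures:
  Bxf3: captured white pawn

white pawn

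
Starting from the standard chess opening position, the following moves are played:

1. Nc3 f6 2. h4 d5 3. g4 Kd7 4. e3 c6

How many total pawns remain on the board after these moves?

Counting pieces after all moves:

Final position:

  a b c d e f g h
  ─────────────────
8│♜ ♞ ♝ ♛ · ♝ ♞ ♜│8
7│♟ ♟ · ♚ ♟ · ♟ ♟│7
6│· · ♟ · · ♟ · ·│6
5│· · · ♟ · · · ·│5
4│· · · · · · ♙ ♙│4
3│· · ♘ · ♙ · · ·│3
2│♙ ♙ ♙ ♙ · ♙ · ·│2
1│♖ · ♗ ♕ ♔ ♗ ♘ ♖│1
  ─────────────────
  a b c d e f g h


16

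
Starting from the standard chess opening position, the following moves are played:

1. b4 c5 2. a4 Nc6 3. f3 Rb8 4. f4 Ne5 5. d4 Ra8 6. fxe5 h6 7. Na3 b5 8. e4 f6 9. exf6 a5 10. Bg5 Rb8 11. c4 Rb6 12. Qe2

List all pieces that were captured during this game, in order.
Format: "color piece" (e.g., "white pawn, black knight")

Tracking captures:
  fxe5: captured black knight
  exf6: captured black pawn

black knight, black pawn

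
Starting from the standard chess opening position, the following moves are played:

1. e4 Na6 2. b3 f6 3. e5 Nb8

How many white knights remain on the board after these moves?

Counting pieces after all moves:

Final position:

  a b c d e f g h
  ─────────────────
8│♜ ♞ ♝ ♛ ♚ ♝ ♞ ♜│8
7│♟ ♟ ♟ ♟ ♟ · ♟ ♟│7
6│· · · · · ♟ · ·│6
5│· · · · ♙ · · ·│5
4│· · · · · · · ·│4
3│· ♙ · · · · · ·│3
2│♙ · ♙ ♙ · ♙ ♙ ♙│2
1│♖ ♘ ♗ ♕ ♔ ♗ ♘ ♖│1
  ─────────────────
  a b c d e f g h


2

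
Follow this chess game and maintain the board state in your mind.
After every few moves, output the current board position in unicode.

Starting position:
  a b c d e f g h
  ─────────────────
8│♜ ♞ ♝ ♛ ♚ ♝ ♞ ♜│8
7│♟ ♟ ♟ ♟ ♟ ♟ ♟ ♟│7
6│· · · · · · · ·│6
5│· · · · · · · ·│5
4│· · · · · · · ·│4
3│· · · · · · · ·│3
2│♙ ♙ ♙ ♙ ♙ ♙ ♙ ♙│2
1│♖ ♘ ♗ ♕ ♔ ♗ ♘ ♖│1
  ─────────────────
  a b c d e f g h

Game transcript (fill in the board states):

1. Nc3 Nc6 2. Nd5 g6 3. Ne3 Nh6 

  a b c d e f g h
  ─────────────────
8│♜ · ♝ ♛ ♚ ♝ · ♜│8
7│♟ ♟ ♟ ♟ ♟ ♟ · ♟│7
6│· · ♞ · · · ♟ ♞│6
5│· · · · · · · ·│5
4│· · · · · · · ·│4
3│· · · · ♘ · · ·│3
2│♙ ♙ ♙ ♙ ♙ ♙ ♙ ♙│2
1│♖ · ♗ ♕ ♔ ♗ ♘ ♖│1
  ─────────────────
  a b c d e f g h

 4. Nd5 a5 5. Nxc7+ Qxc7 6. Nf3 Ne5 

  a b c d e f g h
  ─────────────────
8│♜ · ♝ · ♚ ♝ · ♜│8
7│· ♟ ♛ ♟ ♟ ♟ · ♟│7
6│· · · · · · ♟ ♞│6
5│♟ · · · ♞ · · ·│5
4│· · · · · · · ·│4
3│· · · · · ♘ · ·│3
2│♙ ♙ ♙ ♙ ♙ ♙ ♙ ♙│2
1│♖ · ♗ ♕ ♔ ♗ · ♖│1
  ─────────────────
  a b c d e f g h

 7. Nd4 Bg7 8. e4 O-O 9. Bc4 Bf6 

  a b c d e f g h
  ─────────────────
8│♜ · ♝ · · ♜ ♚ ·│8
7│· ♟ ♛ ♟ ♟ ♟ · ♟│7
6│· · · · · ♝ ♟ ♞│6
5│♟ · · · ♞ · · ·│5
4│· · ♗ ♘ ♙ · · ·│4
3│· · · · · · · ·│3
2│♙ ♙ ♙ ♙ · ♙ ♙ ♙│2
1│♖ · ♗ ♕ ♔ · · ♖│1
  ─────────────────
  a b c d e f g h

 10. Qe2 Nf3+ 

  a b c d e f g h
  ─────────────────
8│♜ · ♝ · · ♜ ♚ ·│8
7│· ♟ ♛ ♟ ♟ ♟ · ♟│7
6│· · · · · ♝ ♟ ♞│6
5│♟ · · · · · · ·│5
4│· · ♗ ♘ ♙ · · ·│4
3│· · · · · ♞ · ·│3
2│♙ ♙ ♙ ♙ ♕ ♙ ♙ ♙│2
1│♖ · ♗ · ♔ · · ♖│1
  ─────────────────
  a b c d e f g h
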